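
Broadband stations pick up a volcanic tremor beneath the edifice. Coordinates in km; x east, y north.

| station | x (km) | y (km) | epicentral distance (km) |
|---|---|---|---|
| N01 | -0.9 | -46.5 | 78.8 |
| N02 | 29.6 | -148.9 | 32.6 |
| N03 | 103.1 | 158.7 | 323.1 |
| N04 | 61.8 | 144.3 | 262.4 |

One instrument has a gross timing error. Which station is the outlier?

Solve using three stations at a time. Using N01, N02, N04 (subtract circle equations pairwise → linear system) gives (x, y) ≈ (34.9, -116.7).
Distances from that point to each station vs reported:
  N01: calculated 78.8 vs reported 78.8 → residual 0.0 km
  N02: calculated 32.6 vs reported 32.6 → residual 0.0 km
  N03: calculated 283.7 vs reported 323.1 → residual 39.4 km
  N04: calculated 262.4 vs reported 262.4 → residual 0.0 km
N01, N02, N04 are mutually consistent (residuals ≈ 0); N03 is off by 39.4 km.

N03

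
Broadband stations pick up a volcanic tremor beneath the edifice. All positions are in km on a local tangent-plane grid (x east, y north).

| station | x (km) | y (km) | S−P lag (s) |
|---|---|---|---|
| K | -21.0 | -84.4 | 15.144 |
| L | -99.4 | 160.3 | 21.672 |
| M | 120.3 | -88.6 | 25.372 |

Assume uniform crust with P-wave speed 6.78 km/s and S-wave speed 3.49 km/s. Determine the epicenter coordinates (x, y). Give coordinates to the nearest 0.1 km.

Distance from S−P lag: d = Δt · v_P v_S / (v_P − v_S) = Δt · (6.78·3.49)/(6.78−3.49) ≈ 7.1922·Δt.
So d_K = 108.92, d_L = 155.87, d_M = 182.48 km.
Circle about each station: (x + 21.0)² + (y + 84.4)² = 108.92²; (x + 99.4)² + (y − 160.3)² = 155.87²; (x − 120.3)² + (y + 88.6)² = 182.48².
Subtracting the K equation from the L and M equations removes the quadratic terms:
-156.8 x + 489.4 y = 15580.20
282.6 x − 8.4 y = -6677.69
Solving the 2×2 system: x ≈ -22.9, y ≈ 24.5 km.
Check against K (with the unrounded x, y): √((x + 21.0)²+(y + 84.4)²) = 108.91 ≈ 108.92 km. ✓

-22.9 km east, 24.5 km north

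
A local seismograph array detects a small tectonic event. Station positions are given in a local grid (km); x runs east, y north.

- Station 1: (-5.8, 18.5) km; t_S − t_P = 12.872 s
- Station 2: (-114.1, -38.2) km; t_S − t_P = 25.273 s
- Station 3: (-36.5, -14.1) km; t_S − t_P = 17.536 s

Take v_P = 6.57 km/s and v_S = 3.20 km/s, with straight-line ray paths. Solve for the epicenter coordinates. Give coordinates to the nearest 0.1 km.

Distance from S−P lag: d = Δt · v_P v_S / (v_P − v_S) = Δt · (6.57·3.20)/(6.57−3.20) ≈ 6.2386·Δt.
So d_Station 1 = 80.30, d_Station 2 = 157.67, d_Station 3 = 109.40 km.
Circle about each station: (x + 5.8)² + (y − 18.5)² = 80.30²; (x + 114.1)² + (y + 38.2)² = 157.67²; (x + 36.5)² + (y + 14.1)² = 109.40².
Subtracting the Station 1 equation from the Station 2 and Station 3 equations removes the quadratic terms:
-216.6 x − 113.4 y = -4309.58
-61.4 x − 65.2 y = -4365.10
Solving the 2×2 system: x ≈ -29.9, y ≈ 95.1 km.

(-29.9, 95.1)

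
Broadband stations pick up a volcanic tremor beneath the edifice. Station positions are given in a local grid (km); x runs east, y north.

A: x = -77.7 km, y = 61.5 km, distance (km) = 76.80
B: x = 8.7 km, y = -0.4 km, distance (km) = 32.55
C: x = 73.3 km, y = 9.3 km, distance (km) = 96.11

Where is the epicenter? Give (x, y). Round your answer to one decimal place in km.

x ≈ -22.8 km, y ≈ 7.8 km

Circle about each station: (x + 77.7)² + (y − 61.5)² = 76.80²; (x − 8.7)² + (y + 0.4)² = 32.55²; (x − 73.3)² + (y − 9.3)² = 96.11².
Subtracting pairs of circle equations eliminates x²+y² and gives linear equations (the radical axes):
172.8 x − 123.8 y = -4904.95
302.0 x − 104.4 y = -7699.05
Solving the 2×2 system: x ≈ -22.8, y ≈ 7.8 km.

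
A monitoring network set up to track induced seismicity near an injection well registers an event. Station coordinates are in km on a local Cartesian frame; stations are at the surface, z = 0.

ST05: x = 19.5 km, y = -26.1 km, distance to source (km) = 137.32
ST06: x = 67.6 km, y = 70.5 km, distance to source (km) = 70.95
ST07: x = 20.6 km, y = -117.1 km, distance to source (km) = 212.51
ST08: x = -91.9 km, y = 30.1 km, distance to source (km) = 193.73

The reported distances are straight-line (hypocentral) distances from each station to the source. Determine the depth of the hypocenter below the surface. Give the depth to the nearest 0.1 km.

depth ≈ 69.0 km

Each station gives a sphere (x−x_i)² + (y−y_i)² + z² = d_i² (stations at z=0).
Subtracting the ST05 sphere from ST06 and ST07: z² cancels, leaving linear equations in x and y:
96.2 x + 193.2 y = 22301.43
2.2 x − 182.0 y = -13228.41
Solving: x ≈ 83.817, y ≈ 73.697 km (keep extra digits for the depth step; rounded: 83.8, 73.7).
Then from the ST05 sphere: z² = 137.32² − (x − 19.5)² − (y + 26.1)² with x = 83.817, y = 73.697, so z ≈ 68.998 ≈ 69.0 km.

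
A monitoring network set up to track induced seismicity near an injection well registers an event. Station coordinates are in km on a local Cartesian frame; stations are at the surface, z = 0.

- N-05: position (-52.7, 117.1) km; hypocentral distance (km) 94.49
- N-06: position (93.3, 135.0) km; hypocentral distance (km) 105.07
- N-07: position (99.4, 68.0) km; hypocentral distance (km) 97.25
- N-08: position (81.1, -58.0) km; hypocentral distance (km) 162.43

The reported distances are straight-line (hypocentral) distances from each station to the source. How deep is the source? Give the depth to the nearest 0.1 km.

Each station gives a sphere (x−x_i)² + (y−y_i)² + z² = d_i² (stations at z=0).
Subtracting the N-05 sphere from N-06 and N-07: z² cancels, leaving linear equations in x and y:
292.0 x + 35.8 y = 8328.85
304.2 x − 98.2 y = -2514.54
Solving: x ≈ 18.397, y ≈ 82.596 km (keep extra digits for the depth step; rounded: 18.4, 82.6).
Then from the N-05 sphere: z² = 94.49² − (x + 52.7)² − (y − 117.1)² with x = 18.397, y = 82.596, so z ≈ 51.798 ≈ 51.8 km.

depth ≈ 51.8 km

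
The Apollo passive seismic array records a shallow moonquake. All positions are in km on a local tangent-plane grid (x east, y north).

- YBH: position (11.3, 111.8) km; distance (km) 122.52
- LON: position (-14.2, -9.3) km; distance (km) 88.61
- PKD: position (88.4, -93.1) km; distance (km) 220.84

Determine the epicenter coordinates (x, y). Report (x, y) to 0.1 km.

(-87.9, 39.9)

Circle about each station: (x − 11.3)² + (y − 111.8)² = 122.52²; (x + 14.2)² + (y + 9.3)² = 88.61²; (x − 88.4)² + (y + 93.1)² = 220.84².
Subtracting pairs of circle equations eliminates x²+y² and gives linear equations (the radical axes):
-51.0 x − 242.2 y = -5179.38
154.2 x − 409.8 y = -29903.92
Solving the 2×2 system: x ≈ -87.9, y ≈ 39.9 km.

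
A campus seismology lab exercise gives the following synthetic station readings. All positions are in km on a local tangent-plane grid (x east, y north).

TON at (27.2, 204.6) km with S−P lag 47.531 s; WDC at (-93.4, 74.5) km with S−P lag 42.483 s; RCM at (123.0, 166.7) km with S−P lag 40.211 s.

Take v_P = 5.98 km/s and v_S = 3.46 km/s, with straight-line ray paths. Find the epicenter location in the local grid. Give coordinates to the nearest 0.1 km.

x ≈ 164.0 km, y ≈ -160.9 km

Distance from S−P lag: d = Δt · v_P v_S / (v_P − v_S) = Δt · (5.98·3.46)/(5.98−3.46) ≈ 8.2106·Δt.
So d_TON = 390.26, d_WDC = 348.81, d_RCM = 330.16 km.
Circle about each station: (x − 27.2)² + (y − 204.6)² = 390.26²; (x + 93.4)² + (y − 74.5)² = 348.81²; (x − 123.0)² + (y − 166.7)² = 330.16².
Subtracting pairs of circle equations eliminates x²+y² and gives linear equations (the radical axes):
-241.2 x − 260.2 y = 2307.26
191.6 x − 75.8 y = 43614.13
Solving the 2×2 system: x ≈ 164.0, y ≈ -160.9 km.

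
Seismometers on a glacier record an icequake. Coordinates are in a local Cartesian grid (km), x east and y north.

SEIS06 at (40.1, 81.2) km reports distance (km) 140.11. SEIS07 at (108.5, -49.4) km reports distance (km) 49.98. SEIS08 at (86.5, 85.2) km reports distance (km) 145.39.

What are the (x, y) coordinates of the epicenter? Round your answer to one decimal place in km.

(59.2, -57.6)

Circle about each station: (x − 40.1)² + (y − 81.2)² = 140.11²; (x − 108.5)² + (y + 49.4)² = 49.98²; (x − 86.5)² + (y − 85.2)² = 145.39².
Subtracting the SEIS06 equation from the SEIS07 and SEIS08 equations removes the quadratic terms:
136.8 x − 261.2 y = 23143.97
92.8 x + 8.0 y = 5032.40
Solving the 2×2 system: x ≈ 59.2, y ≈ -57.6 km.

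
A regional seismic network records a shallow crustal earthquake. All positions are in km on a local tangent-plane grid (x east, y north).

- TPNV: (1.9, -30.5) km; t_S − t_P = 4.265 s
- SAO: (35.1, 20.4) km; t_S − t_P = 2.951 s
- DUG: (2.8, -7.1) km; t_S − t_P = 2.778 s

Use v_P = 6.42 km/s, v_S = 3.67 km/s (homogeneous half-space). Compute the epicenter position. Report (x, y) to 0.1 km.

x ≈ 26.3 km, y ≈ -3.3 km

Distance from S−P lag: d = Δt · v_P v_S / (v_P − v_S) = Δt · (6.42·3.67)/(6.42−3.67) ≈ 8.5678·Δt.
So d_TPNV = 36.54, d_SAO = 25.28, d_DUG = 23.80 km.
Circle about each station: (x − 1.9)² + (y + 30.5)² = 36.54²; (x − 35.1)² + (y − 20.4)² = 25.28²; (x − 2.8)² + (y + 7.1)² = 23.80².
Subtracting pairs of circle equations eliminates x²+y² and gives linear equations (the radical axes):
66.4 x + 101.8 y = 1410.40
1.8 x + 46.8 y = -106.88
Solving the 2×2 system: x ≈ 26.3, y ≈ -3.3 km.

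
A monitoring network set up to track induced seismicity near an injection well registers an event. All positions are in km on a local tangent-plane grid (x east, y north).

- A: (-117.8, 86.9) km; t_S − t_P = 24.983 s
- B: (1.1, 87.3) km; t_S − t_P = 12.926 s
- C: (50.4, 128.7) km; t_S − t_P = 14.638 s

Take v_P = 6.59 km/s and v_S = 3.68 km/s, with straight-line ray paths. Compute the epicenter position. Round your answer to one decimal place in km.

Distance from S−P lag: d = Δt · v_P v_S / (v_P − v_S) = Δt · (6.59·3.68)/(6.59−3.68) ≈ 8.3337·Δt.
So d_A = 208.20, d_B = 107.72, d_C = 121.99 km.
Circle about each station: (x + 117.8)² + (y − 86.9)² = 208.20²; (x − 1.1)² + (y − 87.3)² = 107.72²; (x − 50.4)² + (y − 128.7)² = 121.99².
Subtracting the A equation from the B and C equations removes the quadratic terms:
237.8 x + 0.8 y = 17937.69
336.4 x + 83.6 y = 26141.08
Solving the 2×2 system: x ≈ 75.4, y ≈ 9.3 km.

75.4 km east, 9.3 km north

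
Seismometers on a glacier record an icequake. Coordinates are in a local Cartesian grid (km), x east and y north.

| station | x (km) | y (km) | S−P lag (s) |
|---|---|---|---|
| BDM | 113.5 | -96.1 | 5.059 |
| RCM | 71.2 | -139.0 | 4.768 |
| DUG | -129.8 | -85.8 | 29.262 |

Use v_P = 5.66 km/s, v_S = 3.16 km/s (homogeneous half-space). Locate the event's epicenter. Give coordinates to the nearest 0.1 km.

x ≈ 78.6 km, y ≈ -105.7 km

Distance from S−P lag: d = Δt · v_P v_S / (v_P − v_S) = Δt · (5.66·3.16)/(5.66−3.16) ≈ 7.1542·Δt.
So d_BDM = 36.19, d_RCM = 34.11, d_DUG = 209.35 km.
Circle about each station: (x − 113.5)² + (y + 96.1)² = 36.19²; (x − 71.2)² + (y + 139.0)² = 34.11²; (x + 129.8)² + (y + 85.8)² = 209.35².
Subtracting the BDM equation from the RCM and DUG equations removes the quadratic terms:
-84.6 x − 85.8 y = 2419.20
-486.6 x + 20.6 y = -40425.49
Solving the 2×2 system: x ≈ 78.6, y ≈ -105.7 km.
Check against BDM (with the unrounded x, y): √((x − 113.5)²+(y + 96.1)²) = 36.19 ≈ 36.19 km. ✓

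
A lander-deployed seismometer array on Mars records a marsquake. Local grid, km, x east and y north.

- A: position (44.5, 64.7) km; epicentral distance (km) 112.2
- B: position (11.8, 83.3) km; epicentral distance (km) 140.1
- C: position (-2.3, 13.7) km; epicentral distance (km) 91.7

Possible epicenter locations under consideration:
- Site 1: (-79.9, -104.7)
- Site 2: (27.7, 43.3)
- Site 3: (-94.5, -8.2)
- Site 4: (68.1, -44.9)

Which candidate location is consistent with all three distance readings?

For each candidate, compare |candidate − station| to the reported distance:
Site 1: residuals A 98.0, B 69.1, C 49.9 → max 98.0 km
Site 2: residuals A 85.0, B 97.1, C 49.6 → max 97.1 km
Site 3: residuals A 44.8, B 0.2, C 3.1 → max 44.8 km
Site 4: residuals A 0.1, B 0.1, C 0.1 → max 0.1 km
Only Site 4 has all residuals ≈ 0.

Site 4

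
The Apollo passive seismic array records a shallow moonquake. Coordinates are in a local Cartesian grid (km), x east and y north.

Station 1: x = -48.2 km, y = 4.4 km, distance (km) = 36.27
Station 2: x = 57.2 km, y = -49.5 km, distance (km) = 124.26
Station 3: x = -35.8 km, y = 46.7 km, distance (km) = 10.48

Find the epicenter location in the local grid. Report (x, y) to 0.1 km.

Circle about each station: (x + 48.2)² + (y − 4.4)² = 36.27²; (x − 57.2)² + (y + 49.5)² = 124.26²; (x + 35.8)² + (y − 46.7)² = 10.48².
Subtracting pairs of circle equations eliminates x²+y² and gives linear equations (the radical axes):
210.8 x − 107.8 y = -10745.54
24.8 x + 84.6 y = 2325.61
Solving the 2×2 system: x ≈ -32.1, y ≈ 36.9 km.

(-32.1, 36.9)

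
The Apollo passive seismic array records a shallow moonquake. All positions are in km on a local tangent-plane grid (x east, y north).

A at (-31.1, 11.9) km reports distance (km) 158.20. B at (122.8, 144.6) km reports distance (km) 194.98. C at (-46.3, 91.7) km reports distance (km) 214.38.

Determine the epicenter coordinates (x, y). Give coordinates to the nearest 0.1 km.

114.4 km east, -50.2 km north

Circle about each station: (x + 31.1)² + (y − 11.9)² = 158.20²; (x − 122.8)² + (y − 144.6)² = 194.98²; (x + 46.3)² + (y − 91.7)² = 214.38².
Subtracting the A equation from the B and C equations removes the quadratic terms:
307.8 x + 265.4 y = 21890.22
-30.4 x + 159.6 y = -11487.78
Solving the 2×2 system: x ≈ 114.4, y ≈ -50.2 km.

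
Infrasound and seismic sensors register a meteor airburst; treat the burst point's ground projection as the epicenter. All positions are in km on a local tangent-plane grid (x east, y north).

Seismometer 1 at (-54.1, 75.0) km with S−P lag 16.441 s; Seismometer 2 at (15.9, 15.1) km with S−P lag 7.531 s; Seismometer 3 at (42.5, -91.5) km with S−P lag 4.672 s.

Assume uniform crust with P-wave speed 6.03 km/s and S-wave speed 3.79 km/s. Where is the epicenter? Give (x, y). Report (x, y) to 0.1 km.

x ≈ 60.6 km, y ≈ -47.4 km

Distance from S−P lag: d = Δt · v_P v_S / (v_P − v_S) = Δt · (6.03·3.79)/(6.03−3.79) ≈ 10.2025·Δt.
So d_Seismometer 1 = 167.74, d_Seismometer 2 = 76.84, d_Seismometer 3 = 47.67 km.
Circle about each station: (x + 54.1)² + (y − 75.0)² = 167.74²; (x − 15.9)² + (y − 15.1)² = 76.84²; (x − 42.5)² + (y + 91.5)² = 47.67².
Subtracting the Seismometer 1 equation from the Seismometer 2 and Seismometer 3 equations removes the quadratic terms:
140.0 x − 119.8 y = 14161.33
193.2 x − 333.0 y = 27490.97
Solving the 2×2 system: x ≈ 60.6, y ≈ -47.4 km.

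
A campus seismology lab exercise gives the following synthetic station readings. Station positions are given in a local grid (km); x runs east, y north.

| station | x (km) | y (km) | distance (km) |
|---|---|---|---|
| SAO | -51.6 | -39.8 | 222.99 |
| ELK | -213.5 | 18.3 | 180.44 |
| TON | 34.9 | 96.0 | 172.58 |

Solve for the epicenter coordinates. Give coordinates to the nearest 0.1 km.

-119.8 km east, 172.5 km north

Circle about each station: (x + 51.6)² + (y + 39.8)² = 222.99²; (x + 213.5)² + (y − 18.3)² = 180.44²; (x − 34.9)² + (y − 96.0)² = 172.58².
Subtracting pairs of circle equations eliminates x²+y² and gives linear equations (the radical axes):
-323.8 x + 116.2 y = 58836.49
173.0 x + 271.6 y = 26128.09
Solving the 2×2 system: x ≈ -119.8, y ≈ 172.5 km.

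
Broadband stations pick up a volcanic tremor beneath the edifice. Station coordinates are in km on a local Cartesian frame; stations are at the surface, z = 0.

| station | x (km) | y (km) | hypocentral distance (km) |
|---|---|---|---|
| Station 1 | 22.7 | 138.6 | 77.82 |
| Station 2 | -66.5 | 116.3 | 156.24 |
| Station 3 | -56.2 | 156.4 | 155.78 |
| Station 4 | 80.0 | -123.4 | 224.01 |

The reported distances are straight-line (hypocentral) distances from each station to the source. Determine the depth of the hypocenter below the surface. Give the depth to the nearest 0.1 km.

Each station gives a sphere (x−x_i)² + (y−y_i)² + z² = d_i² (stations at z=0).
Subtracting the Station 1 sphere from Station 2 and Station 3: z² cancels, leaving linear equations in x and y:
-178.4 x − 44.6 y = -20132.30
-157.8 x + 35.6 y = -10317.31
Solving: x ≈ 87.898, y ≈ 99.804 km (keep extra digits for the depth step; rounded: 87.9, 99.8).
Then from the Station 1 sphere: z² = 77.82² − (x − 22.7)² − (y − 138.6)² with x = 87.898, y = 99.804, so z ≈ 17.322 ≈ 17.3 km.
Check against Station 4 (with the unrounded solution): distance 224.01 ≈ 224.01 km. ✓

depth ≈ 17.3 km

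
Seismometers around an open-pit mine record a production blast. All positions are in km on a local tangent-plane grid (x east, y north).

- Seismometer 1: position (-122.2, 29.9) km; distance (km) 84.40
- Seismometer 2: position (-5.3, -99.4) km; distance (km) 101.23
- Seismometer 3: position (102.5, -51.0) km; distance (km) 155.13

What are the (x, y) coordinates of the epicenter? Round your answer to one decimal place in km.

x ≈ -46.2 km, y ≈ -6.8 km

Circle about each station: (x + 122.2)² + (y − 29.9)² = 84.40²; (x + 5.3)² + (y + 99.4)² = 101.23²; (x − 102.5)² + (y + 51.0)² = 155.13².
Subtracting pairs of circle equations eliminates x²+y² and gives linear equations (the radical axes):
233.8 x − 258.6 y = -9042.55
449.4 x − 161.8 y = -19661.56
Solving the 2×2 system: x ≈ -46.2, y ≈ -6.8 km.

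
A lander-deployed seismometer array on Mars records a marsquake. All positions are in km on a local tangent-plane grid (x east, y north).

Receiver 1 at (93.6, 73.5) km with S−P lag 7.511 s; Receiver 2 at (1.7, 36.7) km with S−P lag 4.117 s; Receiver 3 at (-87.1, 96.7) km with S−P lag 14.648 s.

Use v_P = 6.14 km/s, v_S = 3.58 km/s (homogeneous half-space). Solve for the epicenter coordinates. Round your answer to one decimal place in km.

Distance from S−P lag: d = Δt · v_P v_S / (v_P − v_S) = Δt · (6.14·3.58)/(6.14−3.58) ≈ 8.5864·Δt.
So d_Receiver 1 = 64.49, d_Receiver 2 = 35.35, d_Receiver 3 = 125.77 km.
Circle about each station: (x − 93.6)² + (y − 73.5)² = 64.49²; (x − 1.7)² + (y − 36.7)² = 35.35²; (x + 87.1)² + (y − 96.7)² = 125.77².
Subtracting pairs of circle equations eliminates x²+y² and gives linear equations (the radical axes):
-183.8 x − 73.6 y = -9904.09
-361.4 x + 46.4 y = -8885.04
Solving the 2×2 system: x ≈ 31.7, y ≈ 55.4 km.

x ≈ 31.7 km, y ≈ 55.4 km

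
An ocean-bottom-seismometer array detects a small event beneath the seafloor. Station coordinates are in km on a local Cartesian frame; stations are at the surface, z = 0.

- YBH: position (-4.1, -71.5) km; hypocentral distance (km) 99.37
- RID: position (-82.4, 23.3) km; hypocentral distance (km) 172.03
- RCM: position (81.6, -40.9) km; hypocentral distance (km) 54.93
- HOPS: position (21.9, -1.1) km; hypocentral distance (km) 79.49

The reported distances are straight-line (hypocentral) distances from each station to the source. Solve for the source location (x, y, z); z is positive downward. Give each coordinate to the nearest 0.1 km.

Each station gives a sphere (x−x_i)² + (y−y_i)² + z² = d_i² (stations at z=0).
Subtracting the YBH sphere from RID and RCM: z² cancels, leaving linear equations in x and y:
-156.6 x + 189.6 y = -17516.33
171.4 x + 61.2 y = 10059.40
Solving: x ≈ 70.798, y ≈ -33.910 km (keep extra digits for the depth step; rounded: 70.8, -33.9).
Then from the YBH sphere: z² = 99.37² − (x + 4.1)² − (y + 71.5)² with x = 70.798, y = -33.910, so z ≈ 53.401 ≈ 53.4 km.

x ≈ 70.8 km, y ≈ -33.9 km, depth ≈ 53.4 km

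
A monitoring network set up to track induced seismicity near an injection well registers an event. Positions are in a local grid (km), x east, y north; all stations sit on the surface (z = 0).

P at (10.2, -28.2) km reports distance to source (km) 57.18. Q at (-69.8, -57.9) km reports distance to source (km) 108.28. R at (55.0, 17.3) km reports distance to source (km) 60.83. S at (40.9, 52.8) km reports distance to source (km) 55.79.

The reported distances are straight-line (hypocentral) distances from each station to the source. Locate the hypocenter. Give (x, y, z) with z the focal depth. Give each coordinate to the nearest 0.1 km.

Each station gives a sphere (x−x_i)² + (y−y_i)² + z² = d_i² (stations at z=0).
Subtracting the P sphere from Q and R: z² cancels, leaving linear equations in x and y:
-160.0 x − 59.4 y = -1129.84
89.6 x + 91.0 y = 1994.27
Solving: x ≈ -1.694, y ≈ 23.583 km (keep extra digits for the depth step; rounded: -1.7, 23.6).
Then from the P sphere: z² = 57.18² − (x − 10.2)² − (y + 28.2)² with x = -1.694, y = 23.583, so z ≈ 21.133 ≈ 21.1 km.

x ≈ -1.7 km, y ≈ 23.6 km, depth ≈ 21.1 km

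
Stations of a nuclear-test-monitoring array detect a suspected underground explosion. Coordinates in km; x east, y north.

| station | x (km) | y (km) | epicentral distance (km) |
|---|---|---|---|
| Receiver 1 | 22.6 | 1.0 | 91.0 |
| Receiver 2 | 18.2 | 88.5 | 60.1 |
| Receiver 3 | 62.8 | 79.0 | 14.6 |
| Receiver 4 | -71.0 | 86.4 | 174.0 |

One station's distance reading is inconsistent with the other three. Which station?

Solve using three stations at a time. Using Receiver 1, Receiver 2, Receiver 3 (subtract circle equations pairwise → linear system) gives (x, y) ≈ (76.6, 74.3).
Distances from that point to each station vs reported:
  Receiver 1: calculated 91.0 vs reported 91.0 → residual 0.0 km
  Receiver 2: calculated 60.1 vs reported 60.1 → residual 0.0 km
  Receiver 3: calculated 14.6 vs reported 14.6 → residual 0.0 km
  Receiver 4: calculated 148.1 vs reported 174.0 → residual 25.9 km
Receiver 1, Receiver 2, Receiver 3 are mutually consistent (residuals ≈ 0); Receiver 4 is off by 25.9 km.

Receiver 4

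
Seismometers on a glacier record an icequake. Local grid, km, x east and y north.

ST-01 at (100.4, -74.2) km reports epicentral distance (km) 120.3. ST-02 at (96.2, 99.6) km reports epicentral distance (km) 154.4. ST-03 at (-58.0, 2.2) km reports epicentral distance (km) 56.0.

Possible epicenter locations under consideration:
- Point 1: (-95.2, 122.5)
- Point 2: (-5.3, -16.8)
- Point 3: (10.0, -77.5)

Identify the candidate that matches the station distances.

Point 2

For each candidate, compare |candidate − station| to the reported distance:
Point 1: residuals ST-01 157.1, ST-02 38.4, ST-03 69.9 → max 157.1 km
Point 2: residuals ST-01 0.0, ST-02 0.0, ST-03 0.0 → max 0.0 km
Point 3: residuals ST-01 29.8, ST-02 42.6, ST-03 48.8 → max 48.8 km
Only Point 2 has all residuals ≈ 0.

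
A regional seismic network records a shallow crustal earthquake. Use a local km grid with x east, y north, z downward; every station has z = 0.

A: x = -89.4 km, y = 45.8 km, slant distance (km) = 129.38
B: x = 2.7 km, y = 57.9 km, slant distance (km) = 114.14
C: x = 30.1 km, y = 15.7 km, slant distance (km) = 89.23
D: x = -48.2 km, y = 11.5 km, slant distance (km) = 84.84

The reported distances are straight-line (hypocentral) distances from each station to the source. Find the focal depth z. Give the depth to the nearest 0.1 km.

55.3 km

Each station gives a sphere (x−x_i)² + (y−y_i)² + z² = d_i² (stations at z=0).
Subtracting the A sphere from B and C: z² cancels, leaving linear equations in x and y:
184.2 x + 24.2 y = -3019.06
239.0 x − 60.2 y = -160.31
Solving: x ≈ -11.002, y ≈ -41.015 km (keep extra digits for the depth step; rounded: -11.0, -41.0).
Then from the A sphere: z² = 129.38² − (x + 89.4)² − (y − 45.8)² with x = -11.002, y = -41.015, so z ≈ 55.282 ≈ 55.3 km.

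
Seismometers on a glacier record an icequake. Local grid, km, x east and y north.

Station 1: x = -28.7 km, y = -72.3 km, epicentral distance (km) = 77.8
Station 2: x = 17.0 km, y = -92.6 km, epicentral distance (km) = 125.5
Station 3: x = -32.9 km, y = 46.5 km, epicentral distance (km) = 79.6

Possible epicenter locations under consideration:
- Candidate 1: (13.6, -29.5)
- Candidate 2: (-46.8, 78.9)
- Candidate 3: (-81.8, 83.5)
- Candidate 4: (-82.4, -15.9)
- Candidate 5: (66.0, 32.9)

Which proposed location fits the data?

Candidate 4

For each candidate, compare |candidate − station| to the reported distance:
Candidate 1: residuals Station 1 17.6, Station 2 62.3, Station 3 9.5 → max 62.3 km
Candidate 2: residuals Station 1 74.5, Station 2 57.5, Station 3 44.3 → max 74.5 km
Candidate 3: residuals Station 1 86.8, Station 2 76.4, Station 3 18.3 → max 86.8 km
Candidate 4: residuals Station 1 0.1, Station 2 0.1, Station 3 0.0 → max 0.1 km
Candidate 5: residuals Station 1 63.7, Station 2 9.2, Station 3 20.2 → max 63.7 km
Only Candidate 4 has all residuals ≈ 0.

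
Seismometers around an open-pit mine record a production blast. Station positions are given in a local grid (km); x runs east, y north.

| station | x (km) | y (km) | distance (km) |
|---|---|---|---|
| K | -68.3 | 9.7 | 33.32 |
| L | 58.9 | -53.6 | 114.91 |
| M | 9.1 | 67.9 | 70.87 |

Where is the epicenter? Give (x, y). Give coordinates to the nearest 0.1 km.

Circle about each station: (x + 68.3)² + (y − 9.7)² = 33.32²; (x − 58.9)² + (y + 53.6)² = 114.91²; (x − 9.1)² + (y − 67.9)² = 70.87².
Subtracting the K equation from the L and M equations removes the quadratic terms:
254.4 x − 126.6 y = -10510.90
154.8 x + 116.4 y = -3978.09
Solving the 2×2 system: x ≈ -35.1, y ≈ 12.5 km.

x ≈ -35.1 km, y ≈ 12.5 km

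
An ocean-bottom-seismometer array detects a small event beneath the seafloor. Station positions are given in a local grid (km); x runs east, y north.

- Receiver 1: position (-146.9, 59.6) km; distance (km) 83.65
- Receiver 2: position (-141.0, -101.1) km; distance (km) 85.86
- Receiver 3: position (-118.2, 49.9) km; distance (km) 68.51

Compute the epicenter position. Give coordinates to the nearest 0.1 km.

(-117.2, -18.6)

Circle about each station: (x + 146.9)² + (y − 59.6)² = 83.65²; (x + 141.0)² + (y + 101.1)² = 85.86²; (x + 118.2)² + (y − 49.9)² = 68.51².
Subtracting pairs of circle equations eliminates x²+y² and gives linear equations (the radical axes):
11.8 x − 321.4 y = 4595.82
57.4 x − 19.4 y = -6366.82
Solving the 2×2 system: x ≈ -117.2, y ≈ -18.6 km.
Check against Receiver 1 (with the unrounded x, y): √((x + 146.9)²+(y − 59.6)²) = 83.65 ≈ 83.65 km. ✓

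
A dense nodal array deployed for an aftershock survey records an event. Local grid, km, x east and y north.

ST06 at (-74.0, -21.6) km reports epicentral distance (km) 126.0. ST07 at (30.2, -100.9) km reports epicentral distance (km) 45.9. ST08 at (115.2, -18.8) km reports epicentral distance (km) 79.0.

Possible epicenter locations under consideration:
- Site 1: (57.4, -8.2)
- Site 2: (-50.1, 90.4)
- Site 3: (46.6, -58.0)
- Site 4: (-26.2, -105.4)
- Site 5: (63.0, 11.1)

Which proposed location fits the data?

Site 3

For each candidate, compare |candidate − station| to the reported distance:
Site 1: residuals ST06 6.1, ST07 50.7, ST08 20.2 → max 50.7 km
Site 2: residuals ST06 11.5, ST07 161.6, ST08 119.1 → max 161.6 km
Site 3: residuals ST06 0.0, ST07 0.0, ST08 0.0 → max 0.0 km
Site 4: residuals ST06 29.5, ST07 10.7, ST08 86.8 → max 86.8 km
Site 5: residuals ST06 14.8, ST07 70.8, ST08 18.8 → max 70.8 km
Only Site 3 has all residuals ≈ 0.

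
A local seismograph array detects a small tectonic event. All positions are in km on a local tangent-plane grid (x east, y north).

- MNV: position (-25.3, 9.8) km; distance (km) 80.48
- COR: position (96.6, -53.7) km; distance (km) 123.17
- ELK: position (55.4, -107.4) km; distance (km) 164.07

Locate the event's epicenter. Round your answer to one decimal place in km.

x ≈ 40.6 km, y ≈ 56.0 km

Circle about each station: (x + 25.3)² + (y − 9.8)² = 80.48²; (x − 96.6)² + (y + 53.7)² = 123.17²; (x − 55.4)² + (y + 107.4)² = 164.07².
Subtracting the MNV equation from the COR and ELK equations removes the quadratic terms:
243.8 x − 127.0 y = 2785.30
161.4 x − 234.4 y = -6574.14
Solving the 2×2 system: x ≈ 40.6, y ≈ 56.0 km.
Check against MNV (with the unrounded x, y): √((x + 25.3)²+(y − 9.8)²) = 80.48 ≈ 80.48 km. ✓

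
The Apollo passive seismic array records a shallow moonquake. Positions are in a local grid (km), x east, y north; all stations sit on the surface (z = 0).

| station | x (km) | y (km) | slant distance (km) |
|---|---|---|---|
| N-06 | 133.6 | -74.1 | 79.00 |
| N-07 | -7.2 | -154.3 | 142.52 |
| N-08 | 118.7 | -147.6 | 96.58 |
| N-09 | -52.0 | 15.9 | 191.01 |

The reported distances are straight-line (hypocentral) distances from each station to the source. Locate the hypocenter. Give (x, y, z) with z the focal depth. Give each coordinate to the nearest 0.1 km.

Each station gives a sphere (x−x_i)² + (y−y_i)² + z² = d_i² (stations at z=0).
Subtracting the N-06 sphere from N-07 and N-08: z² cancels, leaving linear equations in x and y:
-281.6 x − 160.4 y = -13550.39
-29.8 x − 147.0 y = 9448.98
Solving: x ≈ 95.794, y ≈ -83.698 km (keep extra digits for the depth step; rounded: 95.8, -83.7).
Then from the N-06 sphere: z² = 79.00² − (x − 133.6)² − (y + 74.1)² with x = 95.794, y = -83.698, so z ≈ 68.699 ≈ 68.7 km.
Check against N-09 (with the unrounded solution): distance 191.00 ≈ 191.01 km. ✓

(95.8, -83.7, 68.7)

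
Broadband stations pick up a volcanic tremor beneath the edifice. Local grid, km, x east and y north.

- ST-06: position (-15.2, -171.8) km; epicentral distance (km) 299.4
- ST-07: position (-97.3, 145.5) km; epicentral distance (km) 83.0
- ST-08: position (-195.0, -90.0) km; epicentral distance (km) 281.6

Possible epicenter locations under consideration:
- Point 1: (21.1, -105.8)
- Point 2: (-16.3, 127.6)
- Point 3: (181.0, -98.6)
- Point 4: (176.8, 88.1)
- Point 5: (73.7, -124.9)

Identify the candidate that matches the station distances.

Point 2

For each candidate, compare |candidate − station| to the reported distance:
Point 1: residuals ST-06 224.1, ST-07 194.8, ST-08 64.9 → max 224.1 km
Point 2: residuals ST-06 0.0, ST-07 0.0, ST-08 0.0 → max 0.0 km
Point 3: residuals ST-06 90.0, ST-07 287.2, ST-08 94.5 → max 287.2 km
Point 4: residuals ST-06 23.7, ST-07 197.0, ST-08 130.7 → max 197.0 km
Point 5: residuals ST-06 198.9, ST-07 236.9, ST-08 10.6 → max 236.9 km
Only Point 2 has all residuals ≈ 0.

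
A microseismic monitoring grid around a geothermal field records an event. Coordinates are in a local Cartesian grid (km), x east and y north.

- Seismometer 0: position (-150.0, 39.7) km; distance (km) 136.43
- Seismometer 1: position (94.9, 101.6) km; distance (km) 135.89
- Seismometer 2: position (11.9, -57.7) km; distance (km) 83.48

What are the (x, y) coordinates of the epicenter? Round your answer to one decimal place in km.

Circle about each station: (x + 150.0)² + (y − 39.7)² = 136.43²; (x − 94.9)² + (y − 101.6)² = 135.89²; (x − 11.9)² + (y + 57.7)² = 83.48².
Subtracting pairs of circle equations eliminates x²+y² and gives linear equations (the radical axes):
489.8 x + 123.8 y = -4600.47
323.8 x − 194.8 y = -8960.96
Solving the 2×2 system: x ≈ -14.8, y ≈ 21.4 km.
Check against Seismometer 0 (with the unrounded x, y): √((x + 150.0)²+(y − 39.7)²) = 136.43 ≈ 136.43 km. ✓

x ≈ -14.8 km, y ≈ 21.4 km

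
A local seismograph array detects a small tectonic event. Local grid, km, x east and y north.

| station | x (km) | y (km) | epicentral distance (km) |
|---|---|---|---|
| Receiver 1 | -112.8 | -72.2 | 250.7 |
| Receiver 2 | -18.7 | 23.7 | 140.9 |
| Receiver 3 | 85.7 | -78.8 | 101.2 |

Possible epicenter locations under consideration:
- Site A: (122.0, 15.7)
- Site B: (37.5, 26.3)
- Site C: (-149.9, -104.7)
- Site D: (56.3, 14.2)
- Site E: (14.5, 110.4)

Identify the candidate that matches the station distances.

For each candidate, compare |candidate − station| to the reported distance:
Site A: residuals Receiver 1 0.0, Receiver 2 0.0, Receiver 3 0.0 → max 0.0 km
Site B: residuals Receiver 1 71.0, Receiver 2 84.6, Receiver 3 14.4 → max 84.6 km
Site C: residuals Receiver 1 201.4, Receiver 2 42.7, Receiver 3 135.8 → max 201.4 km
Site D: residuals Receiver 1 60.8, Receiver 2 65.3, Receiver 3 3.7 → max 65.3 km
Site E: residuals Receiver 1 28.1, Receiver 2 48.1, Receiver 3 101.0 → max 101.0 km
Only Site A has all residuals ≈ 0.

Site A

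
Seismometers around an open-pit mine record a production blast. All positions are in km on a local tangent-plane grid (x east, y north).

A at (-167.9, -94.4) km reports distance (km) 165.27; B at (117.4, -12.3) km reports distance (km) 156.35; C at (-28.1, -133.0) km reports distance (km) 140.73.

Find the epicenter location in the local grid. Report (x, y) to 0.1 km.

-37.7 km east, 7.4 km north

Circle about each station: (x + 167.9)² + (y + 94.4)² = 165.27²; (x − 117.4)² + (y + 12.3)² = 156.35²; (x + 28.1)² + (y + 133.0)² = 140.73².
Subtracting the A equation from the B and C equations removes the quadratic terms:
570.6 x + 164.2 y = -20298.87
279.6 x − 77.2 y = -11113.92
Solving the 2×2 system: x ≈ -37.7, y ≈ 7.4 km.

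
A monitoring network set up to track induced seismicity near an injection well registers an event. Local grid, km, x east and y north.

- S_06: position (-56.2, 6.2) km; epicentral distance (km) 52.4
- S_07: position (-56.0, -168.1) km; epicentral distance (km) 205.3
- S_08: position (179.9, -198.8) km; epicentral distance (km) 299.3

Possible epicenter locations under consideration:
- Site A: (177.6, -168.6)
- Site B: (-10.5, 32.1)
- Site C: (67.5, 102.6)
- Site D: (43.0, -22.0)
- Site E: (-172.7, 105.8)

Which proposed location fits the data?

For each candidate, compare |candidate − station| to the reported distance:
Site A: residuals S_06 239.5, S_07 28.3, S_08 269.0 → max 269.0 km
Site B: residuals S_06 0.1, S_07 0.0, S_08 0.0 → max 0.1 km
Site C: residuals S_06 104.4, S_07 92.2, S_08 22.4 → max 104.4 km
Site D: residuals S_06 50.7, S_07 28.8, S_08 75.7 → max 75.7 km
Site E: residuals S_06 100.9, S_07 92.4, S_08 166.6 → max 166.6 km
Only Site B has all residuals ≈ 0.

Site B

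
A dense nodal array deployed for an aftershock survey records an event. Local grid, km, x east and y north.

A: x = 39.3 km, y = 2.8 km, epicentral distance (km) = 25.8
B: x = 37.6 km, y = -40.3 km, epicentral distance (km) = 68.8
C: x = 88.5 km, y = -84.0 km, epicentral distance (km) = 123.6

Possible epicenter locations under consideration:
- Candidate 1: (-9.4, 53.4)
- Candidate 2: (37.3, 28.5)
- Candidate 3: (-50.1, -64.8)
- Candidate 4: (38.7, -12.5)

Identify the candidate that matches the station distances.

Candidate 2

For each candidate, compare |candidate − station| to the reported distance:
Candidate 1: residuals A 44.4, B 36.0, C 45.1 → max 45.1 km
Candidate 2: residuals A 0.0, B 0.0, C 0.0 → max 0.0 km
Candidate 3: residuals A 86.3, B 22.3, C 16.3 → max 86.3 km
Candidate 4: residuals A 10.5, B 41.0, C 36.5 → max 41.0 km
Only Candidate 2 has all residuals ≈ 0.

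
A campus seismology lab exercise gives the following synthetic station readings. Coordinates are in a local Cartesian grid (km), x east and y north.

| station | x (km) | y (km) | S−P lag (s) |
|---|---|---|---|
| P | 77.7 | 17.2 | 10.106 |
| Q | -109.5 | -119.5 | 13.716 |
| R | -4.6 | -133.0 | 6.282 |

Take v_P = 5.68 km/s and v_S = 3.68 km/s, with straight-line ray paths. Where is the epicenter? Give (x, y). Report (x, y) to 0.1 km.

26.9 km east, -75.4 km north

Distance from S−P lag: d = Δt · v_P v_S / (v_P − v_S) = Δt · (5.68·3.68)/(5.68−3.68) ≈ 10.4512·Δt.
So d_P = 105.62, d_Q = 143.35, d_R = 65.65 km.
Circle about each station: (x − 77.7)² + (y − 17.2)² = 105.62²; (x + 109.5)² + (y + 119.5)² = 143.35²; (x + 4.6)² + (y + 133.0)² = 65.65².
Subtracting the P equation from the Q and R equations removes the quadratic terms:
-374.4 x − 273.4 y = 10543.73
-164.6 x − 300.4 y = 18222.69
Solving the 2×2 system: x ≈ 26.9, y ≈ -75.4 km.
Check against P (with the unrounded x, y): √((x − 77.7)²+(y − 17.2)²) = 105.62 ≈ 105.62 km. ✓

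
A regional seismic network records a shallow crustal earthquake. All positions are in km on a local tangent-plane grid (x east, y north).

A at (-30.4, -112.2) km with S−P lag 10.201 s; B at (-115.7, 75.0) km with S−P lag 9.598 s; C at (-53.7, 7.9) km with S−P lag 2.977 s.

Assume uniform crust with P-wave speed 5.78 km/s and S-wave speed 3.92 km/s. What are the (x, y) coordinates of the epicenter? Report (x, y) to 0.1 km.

x ≈ -17.6 km, y ≈ 11.4 km

Distance from S−P lag: d = Δt · v_P v_S / (v_P − v_S) = Δt · (5.78·3.92)/(5.78−3.92) ≈ 12.1815·Δt.
So d_A = 124.26, d_B = 116.92, d_C = 36.26 km.
Circle about each station: (x + 30.4)² + (y + 112.2)² = 124.26²; (x + 115.7)² + (y − 75.0)² = 116.92²; (x + 53.7)² + (y − 7.9)² = 36.26².
Subtracting the A equation from the B and C equations removes the quadratic terms:
-170.6 x + 374.4 y = 7268.75
-46.6 x + 240.2 y = 3558.86
Solving the 2×2 system: x ≈ -17.6, y ≈ 11.4 km.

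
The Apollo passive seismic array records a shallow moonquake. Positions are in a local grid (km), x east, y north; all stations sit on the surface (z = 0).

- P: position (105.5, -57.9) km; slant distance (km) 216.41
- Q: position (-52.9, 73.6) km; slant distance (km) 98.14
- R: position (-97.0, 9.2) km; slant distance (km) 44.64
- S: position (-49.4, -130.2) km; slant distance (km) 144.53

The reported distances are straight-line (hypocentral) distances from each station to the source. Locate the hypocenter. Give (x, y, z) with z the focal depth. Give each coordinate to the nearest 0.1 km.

(-98.9, -1.5, 43.3)

Each station gives a sphere (x−x_i)² + (y−y_i)² + z² = d_i² (stations at z=0).
Subtracting the P sphere from Q and R: z² cancels, leaving linear equations in x and y:
-316.8 x + 263.0 y = 30934.54
-405.0 x + 134.2 y = 39851.54
Solving: x ≈ -98.898, y ≈ -1.507 km (keep extra digits for the depth step; rounded: -98.9, -1.5).
Then from the P sphere: z² = 216.41² − (x − 105.5)² − (y + 57.9)² with x = -98.898, y = -1.507, so z ≈ 43.296 ≈ 43.3 km.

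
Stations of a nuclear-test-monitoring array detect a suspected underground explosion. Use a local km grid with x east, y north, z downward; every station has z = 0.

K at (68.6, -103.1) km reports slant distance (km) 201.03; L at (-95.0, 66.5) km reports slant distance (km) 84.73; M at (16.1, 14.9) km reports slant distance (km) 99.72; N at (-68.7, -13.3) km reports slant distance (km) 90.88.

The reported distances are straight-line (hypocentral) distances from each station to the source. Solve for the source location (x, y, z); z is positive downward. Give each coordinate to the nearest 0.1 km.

x ≈ -50.5 km, y ≈ 43.7 km, depth ≈ 68.4 km

Each station gives a sphere (x−x_i)² + (y−y_i)² + z² = d_i² (stations at z=0).
Subtracting the K sphere from L and M: z² cancels, leaving linear equations in x and y:
-327.2 x + 339.2 y = 31345.57
-105.0 x + 236.0 y = 15614.63
Solving: x ≈ -50.503, y ≈ 43.694 km (keep extra digits for the depth step; rounded: -50.5, 43.7).
Then from the K sphere: z² = 201.03² − (x − 68.6)² − (y + 103.1)² with x = -50.503, y = 43.694, so z ≈ 68.404 ≈ 68.4 km.
Check against N (with the unrounded solution): distance 90.88 ≈ 90.88 km. ✓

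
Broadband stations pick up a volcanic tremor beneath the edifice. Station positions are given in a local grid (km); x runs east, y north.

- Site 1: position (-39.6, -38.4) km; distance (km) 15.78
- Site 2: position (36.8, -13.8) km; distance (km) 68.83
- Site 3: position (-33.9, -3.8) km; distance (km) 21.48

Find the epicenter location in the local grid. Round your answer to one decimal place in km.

Circle about each station: (x + 39.6)² + (y + 38.4)² = 15.78²; (x − 36.8)² + (y + 13.8)² = 68.83²; (x + 33.9)² + (y + 3.8)² = 21.48².
Subtracting the Site 1 equation from the Site 2 and Site 3 equations removes the quadratic terms:
152.8 x + 49.2 y = -5986.60
11.4 x + 69.2 y = -2091.45
Solving the 2×2 system: x ≈ -31.1, y ≈ -25.1 km.
Check against Site 1 (with the unrounded x, y): √((x + 39.6)²+(y + 38.4)²) = 15.79 ≈ 15.78 km. ✓

-31.1 km east, -25.1 km north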